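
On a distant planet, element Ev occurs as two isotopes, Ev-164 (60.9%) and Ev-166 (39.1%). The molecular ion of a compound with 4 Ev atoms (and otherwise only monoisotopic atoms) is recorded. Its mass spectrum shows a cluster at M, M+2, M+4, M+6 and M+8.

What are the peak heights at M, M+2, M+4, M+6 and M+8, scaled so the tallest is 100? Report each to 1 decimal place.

The 4 Ev atoms are independent, so intensities follow the terms of (0.609 + 0.391)^4.
P(M) = 0.609^4 = 0.137553
P(M+2) = 4 × 0.609^3 × 0.391^1 = 0.353255
P(M+4) = 6 × 0.609^2 × 0.391^2 = 0.340204
P(M+6) = 4 × 0.609^1 × 0.391^3 = 0.145615
P(M+8) = 0.391^4 = 0.023373
The M+2 peak is largest (0.353255); scaling to 100 gives 38.9 : 100.0 : 96.3 : 41.2 : 6.6.

38.9 : 100.0 : 96.3 : 41.2 : 6.6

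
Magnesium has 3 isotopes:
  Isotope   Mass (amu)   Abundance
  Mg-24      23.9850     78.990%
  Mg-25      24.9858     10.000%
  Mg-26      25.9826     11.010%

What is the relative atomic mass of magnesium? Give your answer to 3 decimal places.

24.305 amu

Average mass = Σ (abundance × isotope mass) = 0.78990 × 23.9850 + 0.10000 × 24.9858 + 0.11010 × 25.9826
= 18.94575 + 2.49858 + 2.86068 = 24.30501 amu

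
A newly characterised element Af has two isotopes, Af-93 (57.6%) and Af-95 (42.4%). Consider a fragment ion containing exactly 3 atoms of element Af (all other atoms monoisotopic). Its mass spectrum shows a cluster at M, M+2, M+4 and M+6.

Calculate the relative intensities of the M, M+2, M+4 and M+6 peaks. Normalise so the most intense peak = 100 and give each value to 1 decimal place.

45.3 : 100.0 : 73.6 : 18.1

Expanding (0.576 + 0.424)^3:
P(M) = 0.576^3 = 0.191103
P(M+2) = 3 × 0.576^2 × 0.424^1 = 0.422019
P(M+4) = 3 × 0.576^1 × 0.424^2 = 0.310653
P(M+6) = 0.424^3 = 0.076225
The M+2 peak is largest (0.422019); scaling to 100 gives 45.3 : 100.0 : 73.6 : 18.1.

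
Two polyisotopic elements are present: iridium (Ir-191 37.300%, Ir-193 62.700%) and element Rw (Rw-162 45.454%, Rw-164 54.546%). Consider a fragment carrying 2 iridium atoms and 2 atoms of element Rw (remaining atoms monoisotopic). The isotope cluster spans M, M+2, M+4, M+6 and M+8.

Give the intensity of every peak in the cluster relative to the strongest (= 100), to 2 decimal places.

8.11 : 46.71 : 100.00 : 94.23 : 32.99

Iridium pattern (n=2): 0.139129 : 0.467742 : 0.393129
Element Rw pattern (n=2): 0.20660661 : 0.49586678 : 0.29752661
Convolve the two distributions (both contribute in 2-u steps):
  M: 0.139129×0.20660661 = 0.028745
  M+2: 0.139129×0.49586678 + 0.467742×0.20660661 = 0.165628
  M+4: 0.139129×0.29752661 + 0.467742×0.49586678 + 0.393129×0.20660661 = 0.354555
  M+6: 0.467742×0.29752661 + 0.393129×0.49586678 = 0.334105
  M+8: 0.393129×0.29752661 = 0.116966
Scale to base peak (0.354555) = 100: 8.11 : 46.71 : 100.00 : 94.23 : 32.99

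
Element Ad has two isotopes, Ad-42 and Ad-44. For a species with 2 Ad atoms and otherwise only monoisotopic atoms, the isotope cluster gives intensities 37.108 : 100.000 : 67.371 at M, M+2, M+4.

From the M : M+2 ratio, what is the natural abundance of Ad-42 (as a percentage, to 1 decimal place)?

42.6%

Write p for the Ad-42 fraction. I(M+2)/I(M) = [C(2,1)·p^1·(1−p)] / p^2 = 2·(1−p)/p = 100.000/37.108 = 2.6948
(1−p)/p = 2.6948/2 = 1.3474  ⇒  p = 1/(1 + 1.3474) = 0.4260
Ad-42: 42.6%, Ad-44: 57.4%.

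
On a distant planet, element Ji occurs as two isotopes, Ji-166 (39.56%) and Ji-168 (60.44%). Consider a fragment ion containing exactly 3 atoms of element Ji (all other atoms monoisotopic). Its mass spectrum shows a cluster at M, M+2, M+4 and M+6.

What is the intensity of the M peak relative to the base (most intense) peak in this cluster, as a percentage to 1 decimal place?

Term probabilities: M 0.0619, M+2 0.2838, M+4 0.4335, M+6 0.2208. Base peak = M+4.
P(M+4) = C(3,2) × 0.3956^1 × 0.6044^2 = 3 × 0.3956 × 0.36529936 = 0.433537 (base)
P(M) = C(3,0) × 0.3956^3 × 0.6044^0 = 1 × 0.06191115 × 1.0000 = 0.061911
Relative intensity = 0.061911 / 0.433537 × 100 = 14.3

14.3%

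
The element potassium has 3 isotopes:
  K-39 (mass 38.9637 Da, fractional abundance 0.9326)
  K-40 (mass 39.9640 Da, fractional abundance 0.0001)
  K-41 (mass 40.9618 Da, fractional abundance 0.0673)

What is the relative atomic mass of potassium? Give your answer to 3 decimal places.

Ar = Σ fᵢ·mᵢ = 0.9326 × 38.9637 + 0.0001 × 39.9640 + 0.0673 × 40.9618
= 36.33755 + 0.00400 + 2.75673 = 39.09828 Da

39.098 Da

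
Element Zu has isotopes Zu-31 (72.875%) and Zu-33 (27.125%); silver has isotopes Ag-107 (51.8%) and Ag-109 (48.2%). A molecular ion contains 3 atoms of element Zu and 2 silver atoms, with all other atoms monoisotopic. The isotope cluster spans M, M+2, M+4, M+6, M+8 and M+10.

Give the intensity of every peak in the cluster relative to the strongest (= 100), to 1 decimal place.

Element Zu pattern (n=3): 0.38702204 : 0.43216355 : 0.16085676 : 0.01995764
Silver pattern (n=2): 0.268324 : 0.499352 : 0.232324
Convolve the two distributions (both contribute in 2-u steps):
  M: 0.38702204×0.268324 = 0.103847
  M+2: 0.38702204×0.499352 + 0.43216355×0.268324 = 0.309220
  M+4: 0.38702204×0.232324 + 0.43216355×0.499352 + 0.16085676×0.268324 = 0.348878
  M+6: 0.43216355×0.232324 + 0.16085676×0.499352 + 0.01995764×0.268324 = 0.186081
  M+8: 0.16085676×0.232324 + 0.01995764×0.499352 = 0.047337
  M+10: 0.01995764×0.232324 = 0.004637
Scale to base peak (0.348878) = 100: 29.8 : 88.6 : 100.0 : 53.3 : 13.6 : 1.3

29.8 : 88.6 : 100.0 : 53.3 : 13.6 : 1.3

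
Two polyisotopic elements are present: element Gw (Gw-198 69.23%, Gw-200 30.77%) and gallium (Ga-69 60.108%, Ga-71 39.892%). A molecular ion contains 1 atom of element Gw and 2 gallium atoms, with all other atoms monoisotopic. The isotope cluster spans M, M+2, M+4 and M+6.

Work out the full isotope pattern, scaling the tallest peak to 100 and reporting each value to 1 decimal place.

Element Gw pattern (n=1): 0.6923 : 0.3077
Gallium pattern (n=2): 0.36129717 : 0.47956567 : 0.15913717
Convolve the two distributions (both contribute in 2-u steps):
  M: 0.6923×0.36129717 = 0.250126
  M+2: 0.6923×0.47956567 + 0.3077×0.36129717 = 0.443174
  M+4: 0.6923×0.15913717 + 0.3077×0.47956567 = 0.257733
  M+6: 0.3077×0.15913717 = 0.048967
Scale to base peak (0.443174) = 100: 56.4 : 100.0 : 58.2 : 11.0

56.4 : 100.0 : 58.2 : 11.0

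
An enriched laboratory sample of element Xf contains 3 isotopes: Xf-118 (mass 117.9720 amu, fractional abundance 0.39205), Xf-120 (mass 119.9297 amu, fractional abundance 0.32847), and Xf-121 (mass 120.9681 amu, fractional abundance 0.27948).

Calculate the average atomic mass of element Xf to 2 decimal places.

119.45 amu

Ar = Σ fᵢ·mᵢ = 0.39205 × 117.9720 + 0.32847 × 119.9297 + 0.27948 × 120.9681
= 46.25092 + 39.39331 + 33.80816 = 119.45239 amu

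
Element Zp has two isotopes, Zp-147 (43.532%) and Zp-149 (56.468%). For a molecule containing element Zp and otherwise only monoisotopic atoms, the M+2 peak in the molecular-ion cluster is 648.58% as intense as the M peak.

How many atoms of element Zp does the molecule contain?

5

With n Zp atoms, P(M+2)/P(M) = C(n,1)·p^(n−1)q / p^n = n·q/p = n · 0.56468/0.43532.
n = 6.4858 × 0.43532/0.56468 = 5.00 ≈ 5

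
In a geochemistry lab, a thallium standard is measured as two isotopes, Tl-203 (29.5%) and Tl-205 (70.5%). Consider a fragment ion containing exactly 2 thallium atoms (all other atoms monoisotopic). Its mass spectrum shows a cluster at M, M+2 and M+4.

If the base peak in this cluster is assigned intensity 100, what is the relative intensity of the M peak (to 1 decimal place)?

17.5

Binomial terms of (0.295 + 0.705)^2: M 0.0870, M+2 0.4160, M+4 0.4970 → M+4 is the base peak.
P(M+4) = C(2,2) × 0.295^0 × 0.705^2 = 1 × 1.0000 × 0.497025 = 0.497025 (base)
P(M) = C(2,0) × 0.295^2 × 0.705^0 = 1 × 0.087025 × 1.0000 = 0.087025
Relative intensity = 0.087025 / 0.497025 × 100 = 17.5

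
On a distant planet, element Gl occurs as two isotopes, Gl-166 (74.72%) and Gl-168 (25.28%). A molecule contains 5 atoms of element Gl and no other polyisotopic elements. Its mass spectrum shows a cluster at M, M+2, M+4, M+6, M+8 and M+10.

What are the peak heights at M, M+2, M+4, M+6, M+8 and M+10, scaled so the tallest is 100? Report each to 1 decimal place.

Each Gl atom is independently Gl-166 (p = 0.7472) or Gl-168 (q = 0.2528); the cluster is the binomial expansion (p + q)^5.
P(M) = 0.7472^5 = 0.232908
P(M+2) = 5 × 0.7472^4 × 0.2528^1 = 0.393998
P(M+4) = 10 × 0.7472^3 × 0.2528^2 = 0.266603
P(M+6) = 10 × 0.7472^2 × 0.2528^3 = 0.090200
P(M+8) = 5 × 0.7472^1 × 0.2528^4 = 0.015259
P(M+10) = 0.2528^5 = 0.001032
The M+2 peak is largest (0.393998); scaling to 100 gives 59.1 : 100.0 : 67.7 : 22.9 : 3.9 : 0.3.

59.1 : 100.0 : 67.7 : 22.9 : 3.9 : 0.3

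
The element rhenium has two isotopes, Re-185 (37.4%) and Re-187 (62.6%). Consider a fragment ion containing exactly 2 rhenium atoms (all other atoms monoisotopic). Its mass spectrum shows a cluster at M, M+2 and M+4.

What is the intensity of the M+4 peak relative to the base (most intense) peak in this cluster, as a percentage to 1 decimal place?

83.7%

(0.374 + 0.626)^2 gives M 0.1399, M+2 0.4682, M+4 0.3919; the largest is M+2.
P(M+2) = C(2,1) × 0.374^1 × 0.626^1 = 2 × 0.3740 × 0.6260 = 0.468248 (base)
P(M+4) = C(2,2) × 0.374^0 × 0.626^2 = 1 × 1.0000 × 0.391876 = 0.391876
Relative intensity = 0.391876 / 0.468248 × 100 = 83.7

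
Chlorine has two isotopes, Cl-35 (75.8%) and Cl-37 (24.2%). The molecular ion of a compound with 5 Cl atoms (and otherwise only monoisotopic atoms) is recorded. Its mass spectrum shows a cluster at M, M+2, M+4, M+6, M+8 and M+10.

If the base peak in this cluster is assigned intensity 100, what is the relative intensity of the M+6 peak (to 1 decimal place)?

20.4

Binomial terms of (0.758 + 0.242)^5: M 0.2502, M+2 0.3994, M+4 0.2551, M+6 0.0814, M+8 0.0130, M+10 0.0008 → M+2 is the base peak.
P(M+2) = C(5,1) × 0.758^4 × 0.242^1 = 5 × 0.33012379 × 0.2420 = 0.399450 (base)
P(M+6) = C(5,3) × 0.758^2 × 0.242^3 = 10 × 0.574564 × 0.01417249 = 0.081430
Relative intensity = 0.081430 / 0.399450 × 100 = 20.4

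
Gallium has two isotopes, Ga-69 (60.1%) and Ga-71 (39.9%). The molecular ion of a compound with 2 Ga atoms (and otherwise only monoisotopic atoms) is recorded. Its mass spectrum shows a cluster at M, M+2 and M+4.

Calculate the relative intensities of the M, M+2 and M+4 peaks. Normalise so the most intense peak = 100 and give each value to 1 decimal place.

Each Ga atom is independently Ga-69 (p = 0.601) or Ga-71 (q = 0.399); the cluster is the binomial expansion (p + q)^2.
P(M) = 0.601^2 = 0.361201
P(M+2) = 2 × 0.601^1 × 0.399^1 = 0.479598
P(M+4) = 0.399^2 = 0.159201
The M+2 peak is largest (0.479598); scaling to 100 gives 75.3 : 100.0 : 33.2.

75.3 : 100.0 : 33.2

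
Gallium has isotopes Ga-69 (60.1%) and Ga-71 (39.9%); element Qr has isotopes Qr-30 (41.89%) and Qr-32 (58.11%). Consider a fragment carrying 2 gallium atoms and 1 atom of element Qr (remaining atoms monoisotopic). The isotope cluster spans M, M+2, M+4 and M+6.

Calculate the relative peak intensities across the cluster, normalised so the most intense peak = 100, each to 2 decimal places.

36.83 : 100.00 : 84.08 : 22.52

Gallium pattern (n=2): 0.361201 : 0.479598 : 0.159201
Element Qr pattern (n=1): 0.4189 : 0.5811
Convolve the two distributions (both contribute in 2-u steps):
  M: 0.361201×0.4189 = 0.151307
  M+2: 0.361201×0.5811 + 0.479598×0.4189 = 0.410798
  M+4: 0.479598×0.5811 + 0.159201×0.4189 = 0.345384
  M+6: 0.159201×0.5811 = 0.092512
Scale to base peak (0.410798) = 100: 36.83 : 100.00 : 84.08 : 22.52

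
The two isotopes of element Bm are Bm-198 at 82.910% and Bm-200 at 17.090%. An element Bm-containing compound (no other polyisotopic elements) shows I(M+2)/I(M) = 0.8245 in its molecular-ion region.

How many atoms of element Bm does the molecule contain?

4

With n Bm atoms, P(M+2)/P(M) = C(n,1)·p^(n−1)q / p^n = n·q/p = n · 0.17090/0.82910.
n = 0.8245 × 0.82910/0.17090 = 4.00 ≈ 4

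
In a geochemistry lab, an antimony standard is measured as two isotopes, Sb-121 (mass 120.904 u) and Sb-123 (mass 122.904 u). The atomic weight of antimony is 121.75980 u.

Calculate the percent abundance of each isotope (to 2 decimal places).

Sb-121: 57.21%, Sb-123: 42.79%

Let x be the fractional abundance of Sb-121; then Sb-123 has abundance 1 − x.
120.904·x + 122.904·(1 − x) = 121.75980
(120.904 − 122.904)·x = 121.75980 − 122.904
x = -1.14420 / -2.000 = 0.57210 → 57.21% Sb-121, 42.79% Sb-123.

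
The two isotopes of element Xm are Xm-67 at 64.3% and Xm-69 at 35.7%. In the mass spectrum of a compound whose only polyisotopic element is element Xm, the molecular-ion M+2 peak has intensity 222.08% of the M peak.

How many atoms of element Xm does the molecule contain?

4

For n independent Xm atoms, I(M+2)/I(M) = n · (abundance Xm-69) / (abundance Xm-67) = n · 0.357/0.643.
n = 2.2208 × 0.643/0.357 = 4.00 ≈ 4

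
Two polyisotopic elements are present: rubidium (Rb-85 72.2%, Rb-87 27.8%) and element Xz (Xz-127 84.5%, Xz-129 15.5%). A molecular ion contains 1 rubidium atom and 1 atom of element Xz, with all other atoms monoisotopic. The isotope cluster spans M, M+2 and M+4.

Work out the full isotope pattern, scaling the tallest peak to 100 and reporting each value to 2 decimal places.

Rubidium pattern (n=1): 0.7220 : 0.2780
Element Xz pattern (n=1): 0.8450 : 0.1550
Convolve the two distributions (both contribute in 2-u steps):
  M: 0.7220×0.8450 = 0.610090
  M+2: 0.7220×0.1550 + 0.2780×0.8450 = 0.346820
  M+4: 0.2780×0.1550 = 0.043090
Scale to base peak (0.610090) = 100: 100.00 : 56.85 : 7.06

100.00 : 56.85 : 7.06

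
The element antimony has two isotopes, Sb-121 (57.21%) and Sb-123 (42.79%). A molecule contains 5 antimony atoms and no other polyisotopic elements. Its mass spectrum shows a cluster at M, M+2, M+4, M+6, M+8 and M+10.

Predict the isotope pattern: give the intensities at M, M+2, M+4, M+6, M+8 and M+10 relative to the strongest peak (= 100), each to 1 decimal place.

17.9 : 66.8 : 100.0 : 74.8 : 28.0 : 4.2

Each Sb atom is independently Sb-121 (p = 0.5721) or Sb-123 (q = 0.4279); the cluster is the binomial expansion (p + q)^5.
P(M) = 0.5721^5 = 0.061286
P(M+2) = 5 × 0.5721^4 × 0.4279^1 = 0.229192
P(M+4) = 10 × 0.5721^3 × 0.4279^2 = 0.342847
P(M+6) = 10 × 0.5721^2 × 0.4279^3 = 0.256431
P(M+8) = 5 × 0.5721^1 × 0.4279^4 = 0.095898
P(M+10) = 0.4279^5 = 0.014345
The M+4 peak is largest (0.342847); scaling to 100 gives 17.9 : 66.8 : 100.0 : 74.8 : 28.0 : 4.2.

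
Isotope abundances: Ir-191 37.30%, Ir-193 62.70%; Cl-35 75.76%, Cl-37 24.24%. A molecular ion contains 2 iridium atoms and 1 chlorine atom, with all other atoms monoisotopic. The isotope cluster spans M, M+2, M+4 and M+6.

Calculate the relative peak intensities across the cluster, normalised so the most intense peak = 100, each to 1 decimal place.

25.6 : 94.4 : 100.0 : 23.2

Iridium pattern (n=2): 0.139129 : 0.467742 : 0.393129
Chlorine pattern (n=1): 0.7576 : 0.2424
Convolve the two distributions (both contribute in 2-u steps):
  M: 0.139129×0.7576 = 0.105404
  M+2: 0.139129×0.2424 + 0.467742×0.7576 = 0.388086
  M+4: 0.467742×0.2424 + 0.393129×0.7576 = 0.411215
  M+6: 0.393129×0.2424 = 0.095294
Scale to base peak (0.411215) = 100: 25.6 : 94.4 : 100.0 : 23.2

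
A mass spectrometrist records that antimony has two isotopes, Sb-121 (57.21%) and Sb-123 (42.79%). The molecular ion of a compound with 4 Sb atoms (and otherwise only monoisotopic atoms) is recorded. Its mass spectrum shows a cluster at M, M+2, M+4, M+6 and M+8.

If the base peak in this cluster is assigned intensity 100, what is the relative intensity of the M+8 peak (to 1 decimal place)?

9.3

(0.5721 + 0.4279)^4 gives M 0.1071, M+2 0.3205, M+4 0.3596, M+6 0.1793, M+8 0.0335; the largest is M+4.
P(M+4) = C(4,2) × 0.5721^2 × 0.4279^2 = 6 × 0.32729841 × 0.18309841 = 0.359567 (base)
P(M+8) = C(4,4) × 0.5721^0 × 0.4279^4 = 1 × 1.0000 × 0.03352503 = 0.033525
Relative intensity = 0.033525 / 0.359567 × 100 = 9.3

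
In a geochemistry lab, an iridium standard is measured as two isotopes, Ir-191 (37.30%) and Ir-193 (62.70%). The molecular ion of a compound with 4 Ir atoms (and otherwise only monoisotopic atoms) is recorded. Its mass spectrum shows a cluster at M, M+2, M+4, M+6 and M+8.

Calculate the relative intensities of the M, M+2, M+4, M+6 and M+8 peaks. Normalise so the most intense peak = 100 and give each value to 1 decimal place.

5.3 : 35.4 : 89.2 : 100.0 : 42.0

The 4 Ir atoms are independent, so intensities follow the terms of (0.3730 + 0.6270)^4.
P(M) = 0.3730^4 = 0.019357
P(M+2) = 4 × 0.3730^3 × 0.6270^1 = 0.130153
P(M+4) = 6 × 0.3730^2 × 0.6270^2 = 0.328174
P(M+6) = 4 × 0.3730^1 × 0.6270^3 = 0.367766
P(M+8) = 0.6270^4 = 0.154550
The M+6 peak is largest (0.367766); scaling to 100 gives 5.3 : 35.4 : 89.2 : 100.0 : 42.0.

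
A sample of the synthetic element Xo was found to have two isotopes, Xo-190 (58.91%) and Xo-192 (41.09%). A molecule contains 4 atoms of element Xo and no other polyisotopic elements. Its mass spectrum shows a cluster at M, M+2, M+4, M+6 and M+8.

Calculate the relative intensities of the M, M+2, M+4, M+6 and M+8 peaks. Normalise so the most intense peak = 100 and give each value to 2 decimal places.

Each Xo atom is independently Xo-190 (p = 0.5891) or Xo-192 (q = 0.4109); the cluster is the binomial expansion (p + q)^4.
P(M) = 0.5891^4 = 0.120436
P(M+2) = 4 × 0.5891^3 × 0.4109^1 = 0.336019
P(M+4) = 6 × 0.5891^2 × 0.4109^2 = 0.351562
P(M+6) = 4 × 0.5891^1 × 0.4109^3 = 0.163477
P(M+8) = 0.4109^4 = 0.028507
The M+4 peak is largest (0.351562); scaling to 100 gives 34.26 : 95.58 : 100.00 : 46.50 : 8.11.

34.26 : 95.58 : 100.00 : 46.50 : 8.11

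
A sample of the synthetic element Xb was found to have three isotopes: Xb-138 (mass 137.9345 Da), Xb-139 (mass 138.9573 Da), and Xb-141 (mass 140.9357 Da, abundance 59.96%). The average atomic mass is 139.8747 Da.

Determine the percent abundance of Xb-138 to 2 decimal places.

26.29%

The remaining 40.04% is split between Xb-138 (fraction x) and Xb-139 (fraction 0.4004 − x).
Substituting: 137.9345x + 138.9573(0.4004 − x) = 55.36965428
(137.9345 − 138.9573)x = -0.26884864  ⇒  x = 0.26286, y = 0.13754
Xb-138: 26.29%, Xb-139: 13.75%.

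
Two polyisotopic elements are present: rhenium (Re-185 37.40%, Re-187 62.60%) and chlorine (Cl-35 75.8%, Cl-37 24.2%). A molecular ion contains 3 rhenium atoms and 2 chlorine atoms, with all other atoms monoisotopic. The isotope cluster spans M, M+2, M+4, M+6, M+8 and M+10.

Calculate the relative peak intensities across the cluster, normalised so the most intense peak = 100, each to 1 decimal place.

8.5 : 48.3 : 100.0 : 90.2 : 32.9 : 4.1

Rhenium pattern (n=3): 0.05231362 : 0.26268713 : 0.43968487 : 0.24531438
Chlorine pattern (n=2): 0.574564 : 0.366872 : 0.058564
Convolve the two distributions (both contribute in 2-u steps):
  M: 0.05231362×0.574564 = 0.030058
  M+2: 0.05231362×0.366872 + 0.26268713×0.574564 = 0.170123
  M+4: 0.05231362×0.058564 + 0.26268713×0.366872 + 0.43968487×0.574564 = 0.352063
  M+6: 0.26268713×0.058564 + 0.43968487×0.366872 + 0.24531438×0.574564 = 0.317641
  M+8: 0.43968487×0.058564 + 0.24531438×0.366872 = 0.115749
  M+10: 0.24531438×0.058564 = 0.014367
Scale to base peak (0.352063) = 100: 8.5 : 48.3 : 100.0 : 90.2 : 32.9 : 4.1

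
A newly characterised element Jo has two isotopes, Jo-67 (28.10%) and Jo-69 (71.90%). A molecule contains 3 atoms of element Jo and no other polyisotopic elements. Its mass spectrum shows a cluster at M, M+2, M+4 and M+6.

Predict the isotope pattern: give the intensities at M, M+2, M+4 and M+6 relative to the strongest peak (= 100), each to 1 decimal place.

5.1 : 39.1 : 100.0 : 85.3

The 3 Jo atoms are independent, so intensities follow the terms of (0.2810 + 0.7190)^3.
P(M) = 0.2810^3 = 0.022188
P(M+2) = 3 × 0.2810^2 × 0.7190^1 = 0.170319
P(M+4) = 3 × 0.2810^1 × 0.7190^2 = 0.435798
P(M+6) = 0.7190^3 = 0.371695
The M+4 peak is largest (0.435798); scaling to 100 gives 5.1 : 39.1 : 100.0 : 85.3.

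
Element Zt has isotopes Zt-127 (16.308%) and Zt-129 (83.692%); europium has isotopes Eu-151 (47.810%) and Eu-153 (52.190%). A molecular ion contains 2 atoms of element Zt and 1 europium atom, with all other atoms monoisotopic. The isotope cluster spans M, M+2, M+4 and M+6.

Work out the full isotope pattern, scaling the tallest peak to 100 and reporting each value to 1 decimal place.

2.7 : 30.2 : 100.0 : 76.6

Element Zt pattern (n=2): 0.02659509 : 0.27296983 : 0.70043509
Europium pattern (n=1): 0.4781 : 0.5219
Convolve the two distributions (both contribute in 2-u steps):
  M: 0.02659509×0.4781 = 0.012715
  M+2: 0.02659509×0.5219 + 0.27296983×0.4781 = 0.144387
  M+4: 0.27296983×0.5219 + 0.70043509×0.4781 = 0.477341
  M+6: 0.70043509×0.5219 = 0.365557
Scale to base peak (0.477341) = 100: 2.7 : 30.2 : 100.0 : 76.6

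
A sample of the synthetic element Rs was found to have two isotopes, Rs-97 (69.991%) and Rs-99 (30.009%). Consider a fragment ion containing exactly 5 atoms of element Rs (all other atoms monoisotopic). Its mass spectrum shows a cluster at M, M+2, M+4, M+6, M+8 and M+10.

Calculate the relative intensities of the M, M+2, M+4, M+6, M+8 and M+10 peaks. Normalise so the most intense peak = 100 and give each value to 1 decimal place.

Each Rs atom is independently Rs-97 (p = 0.69991) or Rs-99 (q = 0.30009); the cluster is the binomial expansion (p + q)^5.
P(M) = 0.69991^5 = 0.167962
P(M+2) = 5 × 0.69991^4 × 0.30009^1 = 0.360073
P(M+4) = 10 × 0.69991^3 × 0.30009^2 = 0.308766
P(M+6) = 10 × 0.69991^2 × 0.30009^3 = 0.132385
P(M+8) = 5 × 0.69991^1 × 0.30009^4 = 0.028380
P(M+10) = 0.30009^5 = 0.002434
The M+2 peak is largest (0.360073); scaling to 100 gives 46.6 : 100.0 : 85.8 : 36.8 : 7.9 : 0.7.

46.6 : 100.0 : 85.8 : 36.8 : 7.9 : 0.7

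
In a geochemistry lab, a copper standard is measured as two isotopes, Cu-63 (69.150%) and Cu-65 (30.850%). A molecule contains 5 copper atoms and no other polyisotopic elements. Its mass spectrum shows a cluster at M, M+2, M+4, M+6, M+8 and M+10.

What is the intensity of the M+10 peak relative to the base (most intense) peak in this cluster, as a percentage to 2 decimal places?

0.79%

Term probabilities: M 0.1581, M+2 0.3527, M+4 0.3147, M+6 0.1404, M+8 0.0313, M+10 0.0028. Base peak = M+2.
P(M+2) = C(5,1) × 0.69150^4 × 0.30850^1 = 5 × 0.2286487 × 0.3085 = 0.352691 (base)
P(M+10) = C(5,5) × 0.69150^0 × 0.30850^5 = 1 × 1.0000 × 0.00279432 = 0.002794
Relative intensity = 0.002794 / 0.352691 × 100 = 0.79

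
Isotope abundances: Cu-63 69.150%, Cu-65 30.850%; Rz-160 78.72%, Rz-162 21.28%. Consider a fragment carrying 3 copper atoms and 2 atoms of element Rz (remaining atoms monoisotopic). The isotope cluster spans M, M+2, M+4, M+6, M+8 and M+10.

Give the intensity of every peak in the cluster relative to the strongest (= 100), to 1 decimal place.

53.2 : 100.0 : 74.2 : 27.1 : 4.9 : 0.3

Copper pattern (n=3): 0.33065611 : 0.44254842 : 0.19743483 : 0.02936064
Element Rz pattern (n=2): 0.61968384 : 0.33503232 : 0.04528384
Convolve the two distributions (both contribute in 2-u steps):
  M: 0.33065611×0.61968384 = 0.204902
  M+2: 0.33065611×0.33503232 + 0.44254842×0.61968384 = 0.385021
  M+4: 0.33065611×0.04528384 + 0.44254842×0.33503232 + 0.19743483×0.61968384 = 0.285589
  M+6: 0.44254842×0.04528384 + 0.19743483×0.33503232 + 0.02936064×0.61968384 = 0.104382
  M+8: 0.19743483×0.04528384 + 0.02936064×0.33503232 = 0.018777
  M+10: 0.02936064×0.04528384 = 0.001330
Scale to base peak (0.385021) = 100: 53.2 : 100.0 : 74.2 : 27.1 : 4.9 : 0.3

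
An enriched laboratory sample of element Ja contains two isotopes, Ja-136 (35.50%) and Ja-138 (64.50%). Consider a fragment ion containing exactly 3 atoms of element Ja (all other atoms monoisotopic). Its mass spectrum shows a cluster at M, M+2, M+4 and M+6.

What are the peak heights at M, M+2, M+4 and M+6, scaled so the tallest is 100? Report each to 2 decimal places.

The 3 Ja atoms are independent, so intensities follow the terms of (0.3550 + 0.6450)^3.
P(M) = 0.3550^3 = 0.044739
P(M+2) = 3 × 0.3550^2 × 0.6450^1 = 0.243858
P(M+4) = 3 × 0.3550^1 × 0.6450^2 = 0.443067
P(M+6) = 0.6450^3 = 0.268336
The M+4 peak is largest (0.443067); scaling to 100 gives 10.10 : 55.04 : 100.00 : 60.56.

10.10 : 55.04 : 100.00 : 60.56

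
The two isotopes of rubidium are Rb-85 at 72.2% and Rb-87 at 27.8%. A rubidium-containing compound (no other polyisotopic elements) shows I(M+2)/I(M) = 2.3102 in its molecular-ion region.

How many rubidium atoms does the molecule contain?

With n Rb atoms, P(M+2)/P(M) = C(n,1)·p^(n−1)q / p^n = n·q/p = n · 0.278/0.722.
n = 2.3102 × 0.722/0.278 = 6.00 ≈ 6

6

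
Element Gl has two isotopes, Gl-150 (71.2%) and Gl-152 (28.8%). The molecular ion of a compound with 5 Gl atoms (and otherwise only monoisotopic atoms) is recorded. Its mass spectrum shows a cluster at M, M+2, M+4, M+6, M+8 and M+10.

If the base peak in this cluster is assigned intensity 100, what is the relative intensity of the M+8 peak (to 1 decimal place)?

6.6

(0.712 + 0.288)^5 gives M 0.1830, M+2 0.3701, M+4 0.2994, M+6 0.1211, M+8 0.0245, M+10 0.0020; the largest is M+2.
P(M+2) = C(5,1) × 0.712^4 × 0.288^1 = 5 × 0.25699222 × 0.2880 = 0.370069 (base)
P(M+8) = C(5,4) × 0.712^1 × 0.288^4 = 5 × 0.7120 × 0.00687971 = 0.024492
Relative intensity = 0.024492 / 0.370069 × 100 = 6.6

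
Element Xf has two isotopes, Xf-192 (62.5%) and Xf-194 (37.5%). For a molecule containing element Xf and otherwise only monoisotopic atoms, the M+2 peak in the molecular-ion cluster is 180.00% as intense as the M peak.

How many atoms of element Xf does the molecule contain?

3

For n independent Xf atoms, I(M+2)/I(M) = n · (abundance Xf-194) / (abundance Xf-192) = n · 0.375/0.625.
n = 1.8000 × 0.625/0.375 = 3.00 ≈ 3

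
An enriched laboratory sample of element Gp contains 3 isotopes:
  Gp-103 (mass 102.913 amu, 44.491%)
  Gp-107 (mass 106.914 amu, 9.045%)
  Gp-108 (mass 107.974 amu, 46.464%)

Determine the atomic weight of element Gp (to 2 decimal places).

105.63 amu

Average mass = Σ (abundance × isotope mass) = 0.44491 × 102.913 + 0.09045 × 106.914 + 0.46464 × 107.974
= 45.7870 + 9.6704 + 50.1690 = 105.6264 amu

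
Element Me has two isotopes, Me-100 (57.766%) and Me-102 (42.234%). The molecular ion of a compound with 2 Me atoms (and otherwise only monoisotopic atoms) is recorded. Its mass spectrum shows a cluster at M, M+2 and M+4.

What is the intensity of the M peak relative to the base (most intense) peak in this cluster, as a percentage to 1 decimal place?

68.4%

Binomial terms of (0.57766 + 0.42234)^2: M 0.3337, M+2 0.4879, M+4 0.1784 → M+2 is the base peak.
P(M+2) = C(2,1) × 0.57766^1 × 0.42234^1 = 2 × 0.57766 × 0.42234 = 0.487938 (base)
P(M) = C(2,0) × 0.57766^2 × 0.42234^0 = 1 × 0.33369108 × 1.0000 = 0.333691
Relative intensity = 0.333691 / 0.487938 × 100 = 68.4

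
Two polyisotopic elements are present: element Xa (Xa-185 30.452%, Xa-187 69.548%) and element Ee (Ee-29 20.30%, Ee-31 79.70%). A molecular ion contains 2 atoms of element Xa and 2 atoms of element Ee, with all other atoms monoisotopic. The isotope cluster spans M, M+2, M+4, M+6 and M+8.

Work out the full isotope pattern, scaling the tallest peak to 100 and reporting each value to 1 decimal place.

Element Xa pattern (n=2): 0.09273243 : 0.42357514 : 0.48369243
Element Ee pattern (n=2): 0.041209 : 0.323582 : 0.635209
Convolve the two distributions (both contribute in 2-u steps):
  M: 0.09273243×0.041209 = 0.003821
  M+2: 0.09273243×0.323582 + 0.42357514×0.041209 = 0.047462
  M+4: 0.09273243×0.635209 + 0.42357514×0.323582 + 0.48369243×0.041209 = 0.215898
  M+6: 0.42357514×0.635209 + 0.48369243×0.323582 = 0.425573
  M+8: 0.48369243×0.635209 = 0.307246
Scale to base peak (0.425573) = 100: 0.9 : 11.2 : 50.7 : 100.0 : 72.2

0.9 : 11.2 : 50.7 : 100.0 : 72.2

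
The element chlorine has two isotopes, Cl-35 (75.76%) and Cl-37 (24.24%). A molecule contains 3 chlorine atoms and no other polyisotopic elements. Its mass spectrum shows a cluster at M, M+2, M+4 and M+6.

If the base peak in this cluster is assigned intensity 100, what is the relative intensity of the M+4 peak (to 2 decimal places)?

Term probabilities: M 0.4348, M+2 0.4174, M+4 0.1335, M+6 0.0142. Base peak = M.
P(M) = C(3,0) × 0.7576^3 × 0.2424^0 = 1 × 0.4348304 × 1.0000 = 0.434830 (base)
P(M+4) = C(3,2) × 0.7576^1 × 0.2424^2 = 3 × 0.7576 × 0.05875776 = 0.133545
Relative intensity = 0.133545 / 0.434830 × 100 = 30.71

30.71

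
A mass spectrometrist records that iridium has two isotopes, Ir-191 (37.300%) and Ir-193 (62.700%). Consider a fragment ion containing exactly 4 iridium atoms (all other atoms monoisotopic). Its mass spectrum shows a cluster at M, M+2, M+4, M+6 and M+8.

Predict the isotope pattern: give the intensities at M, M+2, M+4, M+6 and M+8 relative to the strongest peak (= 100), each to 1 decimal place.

Each Ir atom is independently Ir-191 (p = 0.37300) or Ir-193 (q = 0.62700); the cluster is the binomial expansion (p + q)^4.
P(M) = 0.37300^4 = 0.019357
P(M+2) = 4 × 0.37300^3 × 0.62700^1 = 0.130153
P(M+4) = 6 × 0.37300^2 × 0.62700^2 = 0.328174
P(M+6) = 4 × 0.37300^1 × 0.62700^3 = 0.367766
P(M+8) = 0.62700^4 = 0.154550
The M+6 peak is largest (0.367766); scaling to 100 gives 5.3 : 35.4 : 89.2 : 100.0 : 42.0.

5.3 : 35.4 : 89.2 : 100.0 : 42.0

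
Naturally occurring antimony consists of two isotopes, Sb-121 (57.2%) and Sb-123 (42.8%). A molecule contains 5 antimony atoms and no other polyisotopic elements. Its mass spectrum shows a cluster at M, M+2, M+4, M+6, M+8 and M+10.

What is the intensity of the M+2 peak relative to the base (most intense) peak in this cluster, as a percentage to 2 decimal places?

66.82%

Binomial terms of (0.572 + 0.428)^5: M 0.0612, M+2 0.2291, M+4 0.3428, M+6 0.2565, M+8 0.0960, M+10 0.0144 → M+4 is the base peak.
P(M+4) = C(5,2) × 0.572^3 × 0.428^2 = 10 × 0.18714925 × 0.183184 = 0.342827 (base)
P(M+2) = C(5,1) × 0.572^4 × 0.428^1 = 5 × 0.10704937 × 0.4280 = 0.229086
Relative intensity = 0.229086 / 0.342827 × 100 = 66.82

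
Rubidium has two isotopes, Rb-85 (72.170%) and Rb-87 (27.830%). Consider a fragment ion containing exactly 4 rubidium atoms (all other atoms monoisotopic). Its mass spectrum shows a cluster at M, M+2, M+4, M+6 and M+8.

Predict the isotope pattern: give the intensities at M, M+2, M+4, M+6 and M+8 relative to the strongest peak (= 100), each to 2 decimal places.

64.83 : 100.00 : 57.84 : 14.87 : 1.43

The 4 Rb atoms are independent, so intensities follow the terms of (0.72170 + 0.27830)^4.
P(M) = 0.72170^4 = 0.271286
P(M+2) = 4 × 0.72170^3 × 0.27830^1 = 0.418450
P(M+4) = 6 × 0.72170^2 × 0.27830^2 = 0.242042
P(M+6) = 4 × 0.72170^1 × 0.27830^3 = 0.062224
P(M+8) = 0.27830^4 = 0.005999
The M+2 peak is largest (0.418450); scaling to 100 gives 64.83 : 100.00 : 57.84 : 14.87 : 1.43.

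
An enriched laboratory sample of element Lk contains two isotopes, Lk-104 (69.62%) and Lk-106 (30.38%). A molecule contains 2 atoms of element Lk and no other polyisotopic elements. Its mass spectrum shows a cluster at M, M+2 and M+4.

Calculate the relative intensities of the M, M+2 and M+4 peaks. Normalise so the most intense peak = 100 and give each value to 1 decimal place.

100.0 : 87.3 : 19.0

The 2 Lk atoms are independent, so intensities follow the terms of (0.6962 + 0.3038)^2.
P(M) = 0.6962^2 = 0.484694
P(M+2) = 2 × 0.6962^1 × 0.3038^1 = 0.423011
P(M+4) = 0.3038^2 = 0.092294
The M peak is largest (0.484694); scaling to 100 gives 100.0 : 87.3 : 19.0.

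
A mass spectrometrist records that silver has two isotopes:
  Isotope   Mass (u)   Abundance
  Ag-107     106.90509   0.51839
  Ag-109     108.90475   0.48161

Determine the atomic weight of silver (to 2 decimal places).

Average mass = Σ (abundance × isotope mass) = 0.51839 × 106.90509 + 0.48161 × 108.90475
= 55.418530 + 52.449617 = 107.868147 u

107.87 u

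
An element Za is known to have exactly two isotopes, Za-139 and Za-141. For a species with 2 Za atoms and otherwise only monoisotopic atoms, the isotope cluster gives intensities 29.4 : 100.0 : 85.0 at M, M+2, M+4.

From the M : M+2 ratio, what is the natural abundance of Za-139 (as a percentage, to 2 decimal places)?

Write p for the Za-139 fraction. I(M+2)/I(M) = [C(2,1)·p^1·(1−p)] / p^2 = 2·(1−p)/p = 100.0/29.4 = 3.4014
(1−p)/p = 3.4014/2 = 1.7007  ⇒  p = 1/(1 + 1.7007) = 0.3703
Za-139: 37.03%, Za-141: 62.97%.

37.03%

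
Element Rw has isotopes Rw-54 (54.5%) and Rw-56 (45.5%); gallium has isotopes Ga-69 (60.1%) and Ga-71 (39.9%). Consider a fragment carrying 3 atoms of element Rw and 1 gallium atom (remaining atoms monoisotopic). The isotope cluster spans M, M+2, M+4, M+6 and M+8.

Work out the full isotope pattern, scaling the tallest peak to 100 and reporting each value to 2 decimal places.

26.64 : 84.41 : 100.00 : 52.48 : 10.29

Element Rw pattern (n=3): 0.16187863 : 0.40543913 : 0.33848587 : 0.09419637
Gallium pattern (n=1): 0.6010 : 0.3990
Convolve the two distributions (both contribute in 2-u steps):
  M: 0.16187863×0.6010 = 0.097289
  M+2: 0.16187863×0.3990 + 0.40543913×0.6010 = 0.308258
  M+4: 0.40543913×0.3990 + 0.33848587×0.6010 = 0.365200
  M+6: 0.33848587×0.3990 + 0.09419637×0.6010 = 0.191668
  M+8: 0.09419637×0.3990 = 0.037584
Scale to base peak (0.365200) = 100: 26.64 : 84.41 : 100.00 : 52.48 : 10.29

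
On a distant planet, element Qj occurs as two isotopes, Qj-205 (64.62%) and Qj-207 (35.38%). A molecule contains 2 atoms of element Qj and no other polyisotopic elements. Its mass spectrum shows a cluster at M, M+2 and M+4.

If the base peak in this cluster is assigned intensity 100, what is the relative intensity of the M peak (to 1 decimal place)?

Term probabilities: M 0.4176, M+2 0.4573, M+4 0.1252. Base peak = M+2.
P(M+2) = C(2,1) × 0.6462^1 × 0.3538^1 = 2 × 0.6462 × 0.3538 = 0.457251 (base)
P(M) = C(2,0) × 0.6462^2 × 0.3538^0 = 1 × 0.41757444 × 1.0000 = 0.417574
Relative intensity = 0.417574 / 0.457251 × 100 = 91.3

91.3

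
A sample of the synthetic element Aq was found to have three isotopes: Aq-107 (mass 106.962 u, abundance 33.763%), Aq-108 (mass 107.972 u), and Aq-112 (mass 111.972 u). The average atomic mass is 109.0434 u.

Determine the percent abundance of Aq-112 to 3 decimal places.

Let x and y be the fractions of Aq-108 and Aq-112. Then x + y = 1 − 0.33763 = 0.66237 and 107.972x + 111.972y = 109.0434 − 0.33763×106.962 = 72.92981994.
Substituting: 107.972x + 111.972(0.66237 − x) = 72.92981994
(107.972 − 111.972)x = -1.2370737  ⇒  x = 0.30927, y = 0.35310
Aq-108: 30.927%, Aq-112: 35.310%.

35.310%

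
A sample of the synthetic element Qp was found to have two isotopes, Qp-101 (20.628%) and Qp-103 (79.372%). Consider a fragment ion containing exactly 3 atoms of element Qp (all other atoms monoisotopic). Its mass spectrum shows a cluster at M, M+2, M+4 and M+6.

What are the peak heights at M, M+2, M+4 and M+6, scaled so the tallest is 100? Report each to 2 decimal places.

1.76 : 20.26 : 77.97 : 100.00

Each Qp atom is independently Qp-101 (p = 0.20628) or Qp-103 (q = 0.79372); the cluster is the binomial expansion (p + q)^3.
P(M) = 0.20628^3 = 0.008778
P(M+2) = 3 × 0.20628^2 × 0.79372^1 = 0.101322
P(M+4) = 3 × 0.20628^1 × 0.79372^2 = 0.389864
P(M+6) = 0.79372^3 = 0.500037
The M+6 peak is largest (0.500037); scaling to 100 gives 1.76 : 20.26 : 77.97 : 100.00.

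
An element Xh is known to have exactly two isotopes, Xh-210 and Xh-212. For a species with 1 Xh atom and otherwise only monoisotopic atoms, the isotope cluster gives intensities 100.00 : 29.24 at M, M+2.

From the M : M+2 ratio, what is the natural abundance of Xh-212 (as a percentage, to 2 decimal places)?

Let p = fractional abundance of Xh-210. I(M+2)/I(M) = [C(1,1)·p^0·(1−p)] / p^1 = 1·(1−p)/p = 29.24/100.00 = 0.2924
(1−p)/p = 0.2924/1 = 0.2924  ⇒  p = 1/(1 + 0.2924) = 0.7738
Xh-210: 77.38%, Xh-212: 22.62%.

22.62%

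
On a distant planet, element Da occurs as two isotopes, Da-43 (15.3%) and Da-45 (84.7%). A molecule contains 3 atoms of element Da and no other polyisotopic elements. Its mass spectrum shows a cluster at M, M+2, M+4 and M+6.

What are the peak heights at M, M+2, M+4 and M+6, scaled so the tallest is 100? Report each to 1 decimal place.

Each Da atom is independently Da-43 (p = 0.153) or Da-45 (q = 0.847); the cluster is the binomial expansion (p + q)^3.
P(M) = 0.153^3 = 0.003582
P(M+2) = 3 × 0.153^2 × 0.847^1 = 0.059482
P(M+4) = 3 × 0.153^1 × 0.847^2 = 0.329291
P(M+6) = 0.847^3 = 0.607645
The M+6 peak is largest (0.607645); scaling to 100 gives 0.6 : 9.8 : 54.2 : 100.0.

0.6 : 9.8 : 54.2 : 100.0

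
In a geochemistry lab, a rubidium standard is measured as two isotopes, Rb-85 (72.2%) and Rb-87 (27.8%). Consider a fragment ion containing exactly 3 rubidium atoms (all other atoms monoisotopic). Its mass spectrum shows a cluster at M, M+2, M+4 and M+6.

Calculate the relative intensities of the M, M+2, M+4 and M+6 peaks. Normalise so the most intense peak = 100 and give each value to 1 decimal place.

Expanding (0.722 + 0.278)^3:
P(M) = 0.722^3 = 0.376367
P(M+2) = 3 × 0.722^2 × 0.278^1 = 0.434751
P(M+4) = 3 × 0.722^1 × 0.278^2 = 0.167397
P(M+6) = 0.278^3 = 0.021485
The M+2 peak is largest (0.434751); scaling to 100 gives 86.6 : 100.0 : 38.5 : 4.9.

86.6 : 100.0 : 38.5 : 4.9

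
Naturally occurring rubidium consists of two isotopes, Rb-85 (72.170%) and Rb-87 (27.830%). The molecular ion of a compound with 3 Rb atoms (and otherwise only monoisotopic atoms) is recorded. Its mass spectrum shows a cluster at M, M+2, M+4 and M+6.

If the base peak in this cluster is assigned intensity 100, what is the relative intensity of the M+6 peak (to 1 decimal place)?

Term probabilities: M 0.3759, M+2 0.4349, M+4 0.1677, M+6 0.0216. Base peak = M+2.
P(M+2) = C(3,1) × 0.72170^2 × 0.27830^1 = 3 × 0.52085089 × 0.2783 = 0.434858 (base)
P(M+6) = C(3,3) × 0.72170^0 × 0.27830^3 = 1 × 1.0000 × 0.02155458 = 0.021555
Relative intensity = 0.021555 / 0.434858 × 100 = 5.0

5.0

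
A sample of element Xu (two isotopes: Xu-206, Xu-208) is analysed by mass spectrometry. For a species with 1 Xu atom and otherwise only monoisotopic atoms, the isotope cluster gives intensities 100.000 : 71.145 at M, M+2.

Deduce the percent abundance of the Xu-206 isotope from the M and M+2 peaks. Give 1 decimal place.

58.4%

If p is the fraction of Xu that is Xu-206, then I(M+2)/I(M) = [C(1,1)·p^0·(1−p)] / p^1 = 1·(1−p)/p = 71.145/100.000 = 0.7114
(1−p)/p = 0.7114/1 = 0.7114  ⇒  p = 1/(1 + 0.7114) = 0.5843
Xu-206: 58.4%, Xu-208: 41.6%.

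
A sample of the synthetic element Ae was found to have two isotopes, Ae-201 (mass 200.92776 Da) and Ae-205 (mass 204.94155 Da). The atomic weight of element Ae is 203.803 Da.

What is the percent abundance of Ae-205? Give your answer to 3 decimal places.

With x = fraction of Ae-201 (so Ae-205 is 1 − x):
200.92776·x + 204.94155·(1 − x) = 203.803
(200.92776 − 204.94155)·x = 203.803 − 204.94155
x = -1.13855 / -4.01379 = 0.28366 → 28.366% Ae-201, 71.634% Ae-205.

71.634%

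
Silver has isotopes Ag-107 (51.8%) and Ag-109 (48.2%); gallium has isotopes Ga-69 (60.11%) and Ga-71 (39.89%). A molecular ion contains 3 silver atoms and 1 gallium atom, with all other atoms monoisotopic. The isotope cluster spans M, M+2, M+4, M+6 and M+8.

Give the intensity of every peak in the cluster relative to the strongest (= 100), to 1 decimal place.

Silver pattern (n=3): 0.13899183 : 0.3879965 : 0.3610315 : 0.11198017
Gallium pattern (n=1): 0.6011 : 0.3989
Convolve the two distributions (both contribute in 2-u steps):
  M: 0.13899183×0.6011 = 0.083548
  M+2: 0.13899183×0.3989 + 0.3879965×0.6011 = 0.288669
  M+4: 0.3879965×0.3989 + 0.3610315×0.6011 = 0.371788
  M+6: 0.3610315×0.3989 + 0.11198017×0.6011 = 0.211327
  M+8: 0.11198017×0.3989 = 0.044669
Scale to base peak (0.371788) = 100: 22.5 : 77.6 : 100.0 : 56.8 : 12.0

22.5 : 77.6 : 100.0 : 56.8 : 12.0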